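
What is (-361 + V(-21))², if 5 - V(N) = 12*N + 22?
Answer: 15876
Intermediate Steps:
V(N) = -17 - 12*N (V(N) = 5 - (12*N + 22) = 5 - (22 + 12*N) = 5 + (-22 - 12*N) = -17 - 12*N)
(-361 + V(-21))² = (-361 + (-17 - 12*(-21)))² = (-361 + (-17 + 252))² = (-361 + 235)² = (-126)² = 15876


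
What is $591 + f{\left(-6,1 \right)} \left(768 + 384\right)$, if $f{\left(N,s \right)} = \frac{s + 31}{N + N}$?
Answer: $-2481$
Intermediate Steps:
$f{\left(N,s \right)} = \frac{31 + s}{2 N}$
$591 + f{\left(-6,1 \right)} \left(768 + 384\right) = 591 + \frac{31 + 1}{2 \left(-6\right)} \left(768 + 384\right) = 591 + \frac{1}{2} \left(- \frac{1}{6}\right) 32 \cdot 1152 = 591 - 3072 = -2481$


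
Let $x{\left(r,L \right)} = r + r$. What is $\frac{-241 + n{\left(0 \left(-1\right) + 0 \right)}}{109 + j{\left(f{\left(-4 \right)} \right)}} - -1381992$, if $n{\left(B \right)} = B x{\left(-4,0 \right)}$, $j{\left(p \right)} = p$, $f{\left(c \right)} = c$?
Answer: $\frac{145108919}{105} \approx 1.382 \cdot 10^{6}$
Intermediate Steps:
$x{\left(r,L \right)} = 2 r$
$n{\left(B \right)} = - 8 B$ ($n{\left(B \right)} = B 2 \left(-4\right) = B \left(-8\right) = - 8 B$)
$\frac{-241 + n{\left(0 \left(-1\right) + 0 \right)}}{109 + j{\left(f{\left(-4 \right)} \right)}} - -1381992 = \frac{-241 - 8 \left(0 \left(-1\right) + 0\right)}{109 - 4} - -1381992 = \frac{-241 - 8 \left(0 + 0\right)}{105} + 1381992 = \left(-241 - 0\right) \frac{1}{105} + 1381992 = \left(-241 + 0\right) \frac{1}{105} + 1381992 = \left(-241\right) \frac{1}{105} + 1381992 = - \frac{241}{105} + 1381992 = \frac{145108919}{105}$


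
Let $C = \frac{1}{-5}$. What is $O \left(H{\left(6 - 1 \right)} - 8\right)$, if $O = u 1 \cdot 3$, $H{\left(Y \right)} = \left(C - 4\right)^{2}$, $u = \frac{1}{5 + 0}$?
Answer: $\frac{723}{125} \approx 5.784$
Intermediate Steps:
$u = \frac{1}{5} \approx 0.2$
$C = - \frac{1}{5} \approx -0.2$
$H{\left(Y \right)} = \frac{441}{25}$ ($H{\left(Y \right)} = \left(- \frac{1}{5} - 4\right)^{2} = \left(- \frac{21}{5}\right)^{2} = \frac{441}{25}$)
$O = \frac{3}{5}$ ($O = \frac{1}{5} \cdot 1 \cdot 3 = \frac{1}{5} \cdot 3 = \frac{3}{5} \approx 0.6$)
$O \left(H{\left(6 - 1 \right)} - 8\right) = \frac{3 \left(\frac{441}{25} - 8\right)}{5} = \frac{3}{5} \cdot \frac{241}{25} = \frac{723}{125}$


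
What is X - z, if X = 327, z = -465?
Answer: 792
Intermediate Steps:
X - z = 327 - 1*(-465) = 327 + 465 = 792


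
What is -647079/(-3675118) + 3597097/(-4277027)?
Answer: -10452181578313/15718578914186 ≈ -0.66496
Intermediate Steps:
-647079/(-3675118) + 3597097/(-4277027) = -647079*(-1/3675118) + 3597097*(-1/4277027) = 647079/3675118 - 3597097/4277027 = -10452181578313/15718578914186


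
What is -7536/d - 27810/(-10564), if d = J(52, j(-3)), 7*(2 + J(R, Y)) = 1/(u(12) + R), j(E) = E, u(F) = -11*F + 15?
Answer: 18124011615/4811902 ≈ 3766.5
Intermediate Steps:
u(F) = 15 - 11*F
J(R, Y) = -2 + 1/(7*(-117 + R)) (J(R, Y) = -2 + 1/(7*((15 - 11*12) + R)) = -2 + 1/(7*((15 - 132) + R)) = -2 + 1/(7*(-117 + R)))
d = -911/455 (d = (1639 - 14*52)/(7*(-117 + 52)) = (1/7)*(1639 - 728)/(-65) = (1/7)*(-1/65)*911 = -911/455 ≈ -2.0022)
-7536/d - 27810/(-10564) = -7536/(-911/455) - 27810/(-10564) = -7536*(-455/911) - 27810*(-1/10564) = 3428880/911 + 13905/5282 = 18124011615/4811902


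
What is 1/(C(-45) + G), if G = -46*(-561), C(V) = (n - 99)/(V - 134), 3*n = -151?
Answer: 537/13858270 ≈ 3.8749e-5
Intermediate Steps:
n = -151/3 (n = (⅓)*(-151) = -151/3 ≈ -50.333)
C(V) = -448/(3*(-134 + V)) (C(V) = (-151/3 - 99)/(V - 134) = -448/(3*(-134 + V)))
G = 25806
1/(C(-45) + G) = 1/(-448/(-402 + 3*(-45)) + 25806) = 1/(-448/(-402 - 135) + 25806) = 1/(-448/(-537) + 25806) = 1/(-448*(-1/537) + 25806) = 1/(448/537 + 25806) = 1/(13858270/537) = 537/13858270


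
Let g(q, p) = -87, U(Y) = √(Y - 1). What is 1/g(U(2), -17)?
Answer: -1/87 ≈ -0.011494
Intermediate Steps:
U(Y) = √(-1 + Y)
1/g(U(2), -17) = 1/(-87) = -1/87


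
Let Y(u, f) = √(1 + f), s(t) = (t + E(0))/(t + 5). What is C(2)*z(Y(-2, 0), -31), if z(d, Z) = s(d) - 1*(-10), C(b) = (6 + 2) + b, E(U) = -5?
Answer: 280/3 ≈ 93.333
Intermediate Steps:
C(b) = 8 + b
s(t) = (-5 + t)/(5 + t) (s(t) = (t - 5)/(t + 5) = (-5 + t)/(5 + t))
z(d, Z) = 10 + (-5 + d)/(5 + d) (z(d, Z) = (-5 + d)/(5 + d) - 1*(-10) = (-5 + d)/(5 + d) + 10 = 10 + (-5 + d)/(5 + d))
C(2)*z(Y(-2, 0), -31) = (8 + 2)*((45 + 11*√(1 + 0))/(5 + √(1 + 0))) = 10*((45 + 11*√1)/(5 + √1)) = 10*((45 + 11*1)/(5 + 1)) = 10*((45 + 11)/6) = 10*((⅙)*56) = 10*(28/3) = 280/3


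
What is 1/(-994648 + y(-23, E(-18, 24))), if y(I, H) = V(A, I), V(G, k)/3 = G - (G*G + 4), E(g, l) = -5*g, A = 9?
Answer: -1/994876 ≈ -1.0051e-6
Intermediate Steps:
V(G, k) = -12 - 3*G² + 3*G (V(G, k) = 3*(G - (G*G + 4)) = 3*(G - (G² + 4)) = 3*(G - (4 + G²)) = 3*(G + (-4 - G²)) = 3*(-4 + G - G²) = -12 - 3*G² + 3*G)
y(I, H) = -228 (y(I, H) = -12 - 3*9² + 3*9 = -12 - 3*81 + 27 = -12 - 243 + 27 = -228)
1/(-994648 + y(-23, E(-18, 24))) = 1/(-994648 - 228) = 1/(-994876) = -1/994876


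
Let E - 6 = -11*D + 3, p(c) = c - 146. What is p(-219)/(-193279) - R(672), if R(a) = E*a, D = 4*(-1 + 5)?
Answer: 21690542861/193279 ≈ 1.1222e+5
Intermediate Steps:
D = 16 (D = 4*4 = 16)
p(c) = -146 + c
E = -167 (E = 6 + (-11*16 + 3) = 6 + (-176 + 3) = 6 - 173 = -167)
R(a) = -167*a
p(-219)/(-193279) - R(672) = (-146 - 219)/(-193279) - (-167)*672 = -365*(-1/193279) - 1*(-112224) = 365/193279 + 112224 = 21690542861/193279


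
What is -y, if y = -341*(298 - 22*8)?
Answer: 41602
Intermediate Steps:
y = -41602 (y = -341*(298 - 176) = -341*122 = -41602)
-y = -1*(-41602) = 41602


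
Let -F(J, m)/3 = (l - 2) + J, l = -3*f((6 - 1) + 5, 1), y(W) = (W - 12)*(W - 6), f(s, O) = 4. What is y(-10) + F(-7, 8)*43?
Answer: 3061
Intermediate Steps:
y(W) = (-12 + W)*(-6 + W)
l = -12 (l = -3*4 = -12)
F(J, m) = 42 - 3*J (F(J, m) = -3*((-12 - 2) + J) = -3*(-14 + J) = 42 - 3*J)
y(-10) + F(-7, 8)*43 = (72 + (-10)**2 - 18*(-10)) + (42 - 3*(-7))*43 = (72 + 100 + 180) + (42 + 21)*43 = 352 + 63*43 = 352 + 2709 = 3061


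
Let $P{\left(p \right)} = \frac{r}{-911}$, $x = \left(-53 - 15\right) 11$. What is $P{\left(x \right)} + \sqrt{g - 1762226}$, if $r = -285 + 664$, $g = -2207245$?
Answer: $- \frac{379}{911} + i \sqrt{3969471} \approx -0.41603 + 1992.4 i$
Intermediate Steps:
$r = 379$
$x = -748$ ($x = \left(-68\right) 11 = -748$)
$P{\left(p \right)} = - \frac{379}{911}$ ($P{\left(p \right)} = \frac{379}{-911} = 379 \left(- \frac{1}{911}\right) = - \frac{379}{911}$)
$P{\left(x \right)} + \sqrt{g - 1762226} = - \frac{379}{911} + \sqrt{-2207245 - 1762226} = - \frac{379}{911} + \sqrt{-3969471} = - \frac{379}{911} + i \sqrt{3969471}$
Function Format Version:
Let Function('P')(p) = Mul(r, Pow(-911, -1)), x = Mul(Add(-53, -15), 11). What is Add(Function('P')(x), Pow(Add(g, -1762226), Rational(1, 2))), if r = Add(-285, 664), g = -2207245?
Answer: Add(Rational(-379, 911), Mul(I, Pow(3969471, Rational(1, 2)))) ≈ Add(-0.41603, Mul(1992.4, I))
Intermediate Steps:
r = 379
x = -748 (x = Mul(-68, 11) = -748)
Function('P')(p) = Rational(-379, 911) (Function('P')(p) = Mul(379, Pow(-911, -1)) = Mul(379, Rational(-1, 911)) = Rational(-379, 911))
Add(Function('P')(x), Pow(Add(g, -1762226), Rational(1, 2))) = Add(Rational(-379, 911), Pow(Add(-2207245, -1762226), Rational(1, 2))) = Add(Rational(-379, 911), Pow(-3969471, Rational(1, 2))) = Add(Rational(-379, 911), Mul(I, Pow(3969471, Rational(1, 2))))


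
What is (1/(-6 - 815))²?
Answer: 1/674041 ≈ 1.4836e-6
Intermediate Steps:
(1/(-6 - 815))² = (1/(-821))² = (-1/821)² = 1/674041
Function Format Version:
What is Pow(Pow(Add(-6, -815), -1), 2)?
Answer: Rational(1, 674041) ≈ 1.4836e-6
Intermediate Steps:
Pow(Pow(Add(-6, -815), -1), 2) = Pow(Pow(-821, -1), 2) = Pow(Rational(-1, 821), 2) = Rational(1, 674041)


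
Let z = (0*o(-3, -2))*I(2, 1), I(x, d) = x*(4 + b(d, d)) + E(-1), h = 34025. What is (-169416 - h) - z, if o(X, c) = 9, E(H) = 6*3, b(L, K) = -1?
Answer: -203441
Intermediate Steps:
E(H) = 18
I(x, d) = 18 + 3*x (I(x, d) = x*(4 - 1) + 18 = x*3 + 18 = 3*x + 18 = 18 + 3*x)
z = 0 (z = (0*9)*(18 + 3*2) = 0*(18 + 6) = 0*24 = 0)
(-169416 - h) - z = (-169416 - 1*34025) - 1*0 = (-169416 - 34025) + 0 = -203441 + 0 = -203441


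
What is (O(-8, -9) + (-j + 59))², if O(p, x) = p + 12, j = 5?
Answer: 3364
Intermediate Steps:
O(p, x) = 12 + p
(O(-8, -9) + (-j + 59))² = ((12 - 8) + (-1*5 + 59))² = (4 + (-5 + 59))² = (4 + 54)² = 58² = 3364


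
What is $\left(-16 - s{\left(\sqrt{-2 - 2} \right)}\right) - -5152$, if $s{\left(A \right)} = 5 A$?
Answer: $5136 - 10 i \approx 5136.0 - 10.0 i$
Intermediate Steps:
$\left(-16 - s{\left(\sqrt{-2 - 2} \right)}\right) - -5152 = \left(-16 - 5 \sqrt{-2 - 2}\right) - -5152 = \left(-16 - 5 \sqrt{-4}\right) + 5152 = \left(-16 - 5 \cdot 2 i\right) + 5152 = \left(-16 - 10 i\right) + 5152 = 5136 - 10 i$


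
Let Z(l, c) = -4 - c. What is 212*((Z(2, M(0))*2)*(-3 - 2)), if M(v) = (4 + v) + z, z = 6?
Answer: 29680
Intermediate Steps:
M(v) = 10 + v (M(v) = (4 + v) + 6 = 10 + v)
212*((Z(2, M(0))*2)*(-3 - 2)) = 212*(((-4 - (10 + 0))*2)*(-3 - 2)) = 212*(((-4 - 1*10)*2)*(-5)) = 212*(((-4 - 10)*2)*(-5)) = 212*(-14*2*(-5)) = 212*(-28*(-5)) = 212*140 = 29680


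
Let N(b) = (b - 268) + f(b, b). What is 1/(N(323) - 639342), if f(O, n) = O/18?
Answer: -18/11506843 ≈ -1.5643e-6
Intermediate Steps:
f(O, n) = O/18 (f(O, n) = O*(1/18) = O/18)
N(b) = -268 + 19*b/18 (N(b) = (b - 268) + b/18 = (-268 + b) + b/18 = -268 + 19*b/18)
1/(N(323) - 639342) = 1/((-268 + (19/18)*323) - 639342) = 1/((-268 + 6137/18) - 639342) = 1/(1313/18 - 639342) = 1/(-11506843/18) = -18/11506843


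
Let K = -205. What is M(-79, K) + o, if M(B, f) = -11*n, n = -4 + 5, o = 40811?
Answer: 40800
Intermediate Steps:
n = 1
M(B, f) = -11 (M(B, f) = -11*1 = -11)
M(-79, K) + o = -11 + 40811 = 40800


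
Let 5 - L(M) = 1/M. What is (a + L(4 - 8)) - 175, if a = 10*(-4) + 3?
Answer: -827/4 ≈ -206.75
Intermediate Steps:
L(M) = 5 - 1/M
a = -37 (a = -40 + 3 = -37)
(a + L(4 - 8)) - 175 = (-37 + (5 - 1/(4 - 8))) - 175 = (-37 + (5 - 1/(-4))) - 175 = (-37 + (5 - 1*(-¼))) - 175 = (-37 + (5 + ¼)) - 175 = (-37 + 21/4) - 175 = -127/4 - 175 = -827/4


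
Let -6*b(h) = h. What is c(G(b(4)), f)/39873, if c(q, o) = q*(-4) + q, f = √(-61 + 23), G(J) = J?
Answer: 2/39873 ≈ 5.0159e-5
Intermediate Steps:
b(h) = -h/6
f = I*√38 (f = √(-38) = I*√38 ≈ 6.1644*I)
c(q, o) = -3*q (c(q, o) = -4*q + q = -3*q)
c(G(b(4)), f)/39873 = -(-1)*4/2/39873 = -3*(-⅔)*(1/39873) = 2*(1/39873) = 2/39873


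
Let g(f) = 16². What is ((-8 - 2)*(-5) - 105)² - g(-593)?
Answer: 2769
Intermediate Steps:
g(f) = 256
((-8 - 2)*(-5) - 105)² - g(-593) = ((-8 - 2)*(-5) - 105)² - 1*256 = (-10*(-5) - 105)² - 256 = (50 - 105)² - 256 = (-55)² - 256 = 3025 - 256 = 2769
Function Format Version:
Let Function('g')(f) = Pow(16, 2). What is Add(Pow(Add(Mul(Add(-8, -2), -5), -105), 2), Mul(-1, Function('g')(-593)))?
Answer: 2769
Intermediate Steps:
Function('g')(f) = 256
Add(Pow(Add(Mul(Add(-8, -2), -5), -105), 2), Mul(-1, Function('g')(-593))) = Add(Pow(Add(Mul(Add(-8, -2), -5), -105), 2), Mul(-1, 256)) = Add(Pow(Add(Mul(-10, -5), -105), 2), -256) = Add(Pow(Add(50, -105), 2), -256) = Add(Pow(-55, 2), -256) = Add(3025, -256) = 2769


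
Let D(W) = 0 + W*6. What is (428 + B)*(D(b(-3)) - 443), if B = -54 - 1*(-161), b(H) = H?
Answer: -246635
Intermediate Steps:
B = 107 (B = -54 + 161 = 107)
D(W) = 6*W (D(W) = 0 + 6*W = 6*W)
(428 + B)*(D(b(-3)) - 443) = (428 + 107)*(6*(-3) - 443) = 535*(-18 - 443) = 535*(-461) = -246635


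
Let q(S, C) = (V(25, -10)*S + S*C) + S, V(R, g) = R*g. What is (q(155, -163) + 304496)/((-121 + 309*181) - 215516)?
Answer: -20053/13309 ≈ -1.5067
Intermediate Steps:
q(S, C) = -249*S + C*S (q(S, C) = ((25*(-10))*S + S*C) + S = (-250*S + C*S) + S = -249*S + C*S)
(q(155, -163) + 304496)/((-121 + 309*181) - 215516) = (155*(-249 - 163) + 304496)/((-121 + 309*181) - 215516) = (155*(-412) + 304496)/((-121 + 55929) - 215516) = (-63860 + 304496)/(55808 - 215516) = 240636/(-159708) = 240636*(-1/159708) = -20053/13309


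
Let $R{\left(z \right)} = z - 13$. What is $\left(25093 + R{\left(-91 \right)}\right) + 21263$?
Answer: $46252$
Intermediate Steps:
$R{\left(z \right)} = -13 + z$
$\left(25093 + R{\left(-91 \right)}\right) + 21263 = \left(25093 - 104\right) + 21263 = 24989 + 21263 = 46252$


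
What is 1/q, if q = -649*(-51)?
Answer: 1/33099 ≈ 3.0212e-5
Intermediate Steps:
q = 33099
1/q = 1/33099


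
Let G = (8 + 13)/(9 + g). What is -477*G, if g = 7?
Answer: -10017/16 ≈ -626.06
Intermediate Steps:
G = 21/16 (G = (8 + 13)/(9 + 7) = 21/16 ≈ 1.3125)
-477*G = -477*21/16 = -10017/16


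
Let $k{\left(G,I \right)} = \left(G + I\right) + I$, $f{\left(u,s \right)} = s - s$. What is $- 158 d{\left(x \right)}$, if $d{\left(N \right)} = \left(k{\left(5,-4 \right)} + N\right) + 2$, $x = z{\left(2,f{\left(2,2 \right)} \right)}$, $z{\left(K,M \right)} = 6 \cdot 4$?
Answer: $-3634$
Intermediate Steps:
$f{\left(u,s \right)} = 0$
$z{\left(K,M \right)} = 24$
$x = 24$
$k{\left(G,I \right)} = G + 2 I$
$d{\left(N \right)} = -1 + N$ ($d{\left(N \right)} = \left(\left(5 + 2 \left(-4\right)\right) + N\right) + 2 = \left(\left(5 - 8\right) + N\right) + 2 = \left(-3 + N\right) + 2 = -1 + N$)
$- 158 d{\left(x \right)} = - 158 \left(-1 + 24\right) = \left(-158\right) 23 = -3634$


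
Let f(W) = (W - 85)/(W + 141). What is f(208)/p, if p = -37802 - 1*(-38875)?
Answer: 123/374477 ≈ 0.00032846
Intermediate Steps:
p = 1073 (p = -37802 + 38875 = 1073)
f(W) = (-85 + W)/(141 + W)
f(208)/p = ((-85 + 208)/(141 + 208))/1073 = (123/349)*(1/1073) = 123/374477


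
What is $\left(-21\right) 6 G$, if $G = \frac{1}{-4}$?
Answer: $\frac{63}{2} \approx 31.5$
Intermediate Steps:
$G = - \frac{1}{4} \approx -0.25$
$\left(-21\right) 6 G = \left(-21\right) 6 \left(- \frac{1}{4}\right) = \left(-126\right) \left(- \frac{1}{4}\right) = \frac{63}{2}$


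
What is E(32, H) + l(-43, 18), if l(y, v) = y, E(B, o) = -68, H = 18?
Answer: -111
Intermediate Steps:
E(32, H) + l(-43, 18) = -68 - 43 = -111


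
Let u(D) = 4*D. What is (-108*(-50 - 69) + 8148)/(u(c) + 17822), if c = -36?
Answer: 10500/8839 ≈ 1.1879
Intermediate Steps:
(-108*(-50 - 69) + 8148)/(u(c) + 17822) = (-108*(-50 - 69) + 8148)/(4*(-36) + 17822) = (-108*(-119) + 8148)/(-144 + 17822) = (12852 + 8148)/17678 = 21000*(1/17678) = 10500/8839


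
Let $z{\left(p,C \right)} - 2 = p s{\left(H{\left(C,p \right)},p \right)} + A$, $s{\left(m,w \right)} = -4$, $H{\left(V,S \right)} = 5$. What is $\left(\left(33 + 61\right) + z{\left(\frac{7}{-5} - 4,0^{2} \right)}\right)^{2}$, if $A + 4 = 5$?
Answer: $\frac{351649}{25} \approx 14066.0$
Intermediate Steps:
$A = 1$ ($A = -4 + 5 = 1$)
$z{\left(p,C \right)} = 3 - 4 p$ ($z{\left(p,C \right)} = 2 + \left(p \left(-4\right) + 1\right) = 2 - \left(-1 + 4 p\right) = 3 - 4 p$)
$\left(\left(33 + 61\right) + z{\left(\frac{7}{-5} - 4,0^{2} \right)}\right)^{2} = \left(\left(33 + 61\right) - \left(-3 + 4 \left(\frac{7}{-5} - 4\right)\right)\right)^{2} = \left(94 - \left(-3 + 4 \left(7 \left(- \frac{1}{5}\right) - 4\right)\right)\right)^{2} = \left(94 - \left(-3 + 4 \left(- \frac{7}{5} - 4\right)\right)\right)^{2} = \left(94 + \left(3 - - \frac{108}{5}\right)\right)^{2} = \left(94 + \left(3 + \frac{108}{5}\right)\right)^{2} = \left(94 + \frac{123}{5}\right)^{2} = \left(\frac{593}{5}\right)^{2} = \frac{351649}{25}$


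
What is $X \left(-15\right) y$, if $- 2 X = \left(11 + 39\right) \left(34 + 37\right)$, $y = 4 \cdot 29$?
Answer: $3088500$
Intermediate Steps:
$y = 116$
$X = -1775$ ($X = - \frac{\left(11 + 39\right) \left(34 + 37\right)}{2} = - \frac{50 \cdot 71}{2} = \left(- \frac{1}{2}\right) 3550 = -1775$)
$X \left(-15\right) y = \left(-1775\right) \left(-15\right) 116 = 26625 \cdot 116 = 3088500$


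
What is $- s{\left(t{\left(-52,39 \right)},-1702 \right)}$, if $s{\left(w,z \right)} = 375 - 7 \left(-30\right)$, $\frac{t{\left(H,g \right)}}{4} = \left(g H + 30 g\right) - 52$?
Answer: $-585$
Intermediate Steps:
$t{\left(H,g \right)} = -208 + 120 g + 4 H g$ ($t{\left(H,g \right)} = 4 \left(\left(g H + 30 g\right) - 52\right) = 4 \left(\left(H g + 30 g\right) - 52\right) = 4 \left(\left(30 g + H g\right) - 52\right) = 4 \left(-52 + 30 g + H g\right) = -208 + 120 g + 4 H g$)
$s{\left(w,z \right)} = 585$ ($s{\left(w,z \right)} = 375 - -210 = 375 + 210 = 585$)
$- s{\left(t{\left(-52,39 \right)},-1702 \right)} = \left(-1\right) 585 = -585$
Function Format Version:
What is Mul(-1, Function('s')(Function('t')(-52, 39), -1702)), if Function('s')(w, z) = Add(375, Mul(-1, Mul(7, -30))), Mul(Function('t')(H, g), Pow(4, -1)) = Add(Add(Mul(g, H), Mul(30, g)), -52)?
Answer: -585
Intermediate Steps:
Function('t')(H, g) = Add(-208, Mul(120, g), Mul(4, H, g)) (Function('t')(H, g) = Mul(4, Add(Add(Mul(g, H), Mul(30, g)), -52)) = Mul(4, Add(Add(Mul(H, g), Mul(30, g)), -52)) = Mul(4, Add(Add(Mul(30, g), Mul(H, g)), -52)) = Mul(4, Add(-52, Mul(30, g), Mul(H, g))) = Add(-208, Mul(120, g), Mul(4, H, g)))
Function('s')(w, z) = 585 (Function('s')(w, z) = Add(375, Mul(-1, -210)) = Add(375, 210) = 585)
Mul(-1, Function('s')(Function('t')(-52, 39), -1702)) = Mul(-1, 585) = -585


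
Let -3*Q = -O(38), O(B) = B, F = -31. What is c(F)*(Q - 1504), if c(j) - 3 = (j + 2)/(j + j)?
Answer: -480955/93 ≈ -5171.6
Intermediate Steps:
c(j) = 3 + (2 + j)/(2*j) (c(j) = 3 + (j + 2)/(j + j) = 3 + (2 + j)/((2*j)) = 3 + (2 + j)*(1/(2*j)) = 3 + (2 + j)/(2*j))
Q = 38/3 (Q = -(-1)*38/3 = -⅓*(-38) = 38/3 ≈ 12.667)
c(F)*(Q - 1504) = (7/2 + 1/(-31))*(38/3 - 1504) = (7/2 - 1/31)*(-4474/3) = (215/62)*(-4474/3) = -480955/93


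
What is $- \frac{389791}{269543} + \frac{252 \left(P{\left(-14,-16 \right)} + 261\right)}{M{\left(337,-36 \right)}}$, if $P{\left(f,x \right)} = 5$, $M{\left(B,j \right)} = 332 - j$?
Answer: $\frac{2240570411}{12398978} \approx 180.71$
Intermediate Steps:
$- \frac{389791}{269543} + \frac{252 \left(P{\left(-14,-16 \right)} + 261\right)}{M{\left(337,-36 \right)}} = - \frac{389791}{269543} + \frac{252 \left(5 + 261\right)}{332 - -36} = \left(-389791\right) \frac{1}{269543} + \frac{252 \cdot 266}{332 + 36} = - \frac{389791}{269543} + \frac{67032}{368} = - \frac{389791}{269543} + 67032 \cdot \frac{1}{368} = - \frac{389791}{269543} + \frac{8379}{46} = \frac{2240570411}{12398978}$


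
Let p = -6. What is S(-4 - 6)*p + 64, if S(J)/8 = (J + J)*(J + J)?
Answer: -19136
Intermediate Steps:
S(J) = 32*J² (S(J) = 8*((J + J)*(J + J)) = 8*((2*J)*(2*J)) = 8*(4*J²) = 32*J²)
S(-4 - 6)*p + 64 = (32*(-4 - 6)²)*(-6) + 64 = (32*(-10)²)*(-6) + 64 = (32*100)*(-6) + 64 = 3200*(-6) + 64 = -19200 + 64 = -19136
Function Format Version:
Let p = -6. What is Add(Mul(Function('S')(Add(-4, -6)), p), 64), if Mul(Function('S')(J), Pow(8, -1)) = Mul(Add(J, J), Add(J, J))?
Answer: -19136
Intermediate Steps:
Function('S')(J) = Mul(32, Pow(J, 2)) (Function('S')(J) = Mul(8, Mul(Add(J, J), Add(J, J))) = Mul(8, Mul(Mul(2, J), Mul(2, J))) = Mul(8, Mul(4, Pow(J, 2))) = Mul(32, Pow(J, 2)))
Add(Mul(Function('S')(Add(-4, -6)), p), 64) = Add(Mul(Mul(32, Pow(Add(-4, -6), 2)), -6), 64) = Add(Mul(Mul(32, Pow(-10, 2)), -6), 64) = Add(Mul(Mul(32, 100), -6), 64) = Add(Mul(3200, -6), 64) = Add(-19200, 64) = -19136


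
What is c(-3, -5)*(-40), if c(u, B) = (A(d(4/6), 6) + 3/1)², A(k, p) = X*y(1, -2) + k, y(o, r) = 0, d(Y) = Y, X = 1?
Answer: -4840/9 ≈ -537.78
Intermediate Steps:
A(k, p) = k (A(k, p) = 1*0 + k = 0 + k = k)
c(u, B) = 121/9 (c(u, B) = (4/6 + 3/1)² = (4*(⅙) + 3*1)² = (⅔ + 3)² = (11/3)² = 121/9)
c(-3, -5)*(-40) = (121/9)*(-40) = -4840/9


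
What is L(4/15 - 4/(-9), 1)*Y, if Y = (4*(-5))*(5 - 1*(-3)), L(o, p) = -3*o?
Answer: 1024/3 ≈ 341.33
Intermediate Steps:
Y = -160 (Y = -20*(5 + 3) = -20*8 = -160)
L(4/15 - 4/(-9), 1)*Y = -3*(4/15 - 4/(-9))*(-160) = -3*(4*(1/15) - 4*(-1/9))*(-160) = -3*(4/15 + 4/9)*(-160) = -3*32/45*(-160) = -32/15*(-160) = 1024/3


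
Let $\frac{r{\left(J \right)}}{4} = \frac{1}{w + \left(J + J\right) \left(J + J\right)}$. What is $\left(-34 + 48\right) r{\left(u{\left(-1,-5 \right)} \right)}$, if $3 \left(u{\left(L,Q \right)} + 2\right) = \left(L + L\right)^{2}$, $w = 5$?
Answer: $\frac{504}{61} \approx 8.2623$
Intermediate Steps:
$u{\left(L,Q \right)} = -2 + \frac{4 L^{2}}{3}$ ($u{\left(L,Q \right)} = -2 + \frac{\left(L + L\right)^{2}}{3} = -2 + \frac{\left(2 L\right)^{2}}{3} = -2 + \frac{4 L^{2}}{3}$)
$r{\left(J \right)} = \frac{4}{5 + 4 J^{2}}$ ($r{\left(J \right)} = \frac{4}{5 + \left(J + J\right) \left(J + J\right)} = \frac{4}{5 + 2 J 2 J} = \frac{4}{5 + 4 J^{2}}$)
$\left(-34 + 48\right) r{\left(u{\left(-1,-5 \right)} \right)} = \left(-34 + 48\right) \frac{4}{5 + 4 \left(-2 + \frac{4 \left(-1\right)^{2}}{3}\right)^{2}} = 14 \frac{4}{5 + 4 \left(-2 + \frac{4}{3} \cdot 1\right)^{2}} = 14 \frac{4}{5 + 4 \left(-2 + \frac{4}{3}\right)^{2}} = 14 \frac{4}{5 + 4 \left(- \frac{2}{3}\right)^{2}} = 14 \frac{4}{5 + 4 \cdot \frac{4}{9}} = 14 \frac{4}{5 + \frac{16}{9}} = 14 \frac{4}{\frac{61}{9}} = 14 \cdot 4 \cdot \frac{9}{61} = 14 \cdot \frac{36}{61} = \frac{504}{61}$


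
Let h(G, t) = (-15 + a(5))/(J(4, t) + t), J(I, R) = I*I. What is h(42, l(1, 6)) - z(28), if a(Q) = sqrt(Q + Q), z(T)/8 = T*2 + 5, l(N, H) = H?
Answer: -10751/22 + sqrt(10)/22 ≈ -488.54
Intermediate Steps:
z(T) = 40 + 16*T (z(T) = 8*(T*2 + 5) = 8*(2*T + 5) = 8*(5 + 2*T) = 40 + 16*T)
a(Q) = sqrt(2)*sqrt(Q) (a(Q) = sqrt(2*Q) = sqrt(2)*sqrt(Q))
J(I, R) = I**2
h(G, t) = (-15 + sqrt(10))/(16 + t) (h(G, t) = (-15 + sqrt(2)*sqrt(5))/(4**2 + t) = (-15 + sqrt(10))/(16 + t))
h(42, l(1, 6)) - z(28) = (-15 + sqrt(10))/(16 + 6) - (40 + 16*28) = (-15 + sqrt(10))/22 - (40 + 448) = (-15 + sqrt(10))/22 - 1*488 = (-15/22 + sqrt(10)/22) - 488 = -10751/22 + sqrt(10)/22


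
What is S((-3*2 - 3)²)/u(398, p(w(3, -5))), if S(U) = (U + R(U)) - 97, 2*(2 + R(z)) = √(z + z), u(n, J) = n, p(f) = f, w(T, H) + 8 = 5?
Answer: -9/199 + 9*√2/796 ≈ -0.029236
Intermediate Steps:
w(T, H) = -3 (w(T, H) = -8 + 5 = -3)
R(z) = -2 + √2*√z/2 (R(z) = -2 + √(z + z)/2 = -2 + √(2*z)/2 = -2 + (√2*√z)/2 = -2 + √2*√z/2)
S(U) = -99 + U + √2*√U/2 (S(U) = (U + (-2 + √2*√U/2)) - 97 = (-2 + U + √2*√U/2) - 97 = -99 + U + √2*√U/2)
S((-3*2 - 3)²)/u(398, p(w(3, -5))) = (-99 + (-3*2 - 3)² + √2*√((-3*2 - 3)²)/2)/398 = (-99 + (-6 - 3)² + √2*√((-6 - 3)²)/2)*(1/398) = (-99 + (-9)² + √2*√((-9)²)/2)*(1/398) = (-99 + 81 + √2*√81/2)*(1/398) = (-99 + 81 + (½)*√2*9)*(1/398) = (-99 + 81 + 9*√2/2)*(1/398) = (-18 + 9*√2/2)*(1/398) = -9/199 + 9*√2/796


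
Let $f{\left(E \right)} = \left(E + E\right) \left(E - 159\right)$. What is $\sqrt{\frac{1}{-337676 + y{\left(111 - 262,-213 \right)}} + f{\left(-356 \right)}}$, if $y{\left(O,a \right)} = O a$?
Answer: $\frac{\sqrt{34225248670903407}}{305513} \approx 605.54$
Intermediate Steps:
$f{\left(E \right)} = 2 E \left(-159 + E\right)$
$\sqrt{\frac{1}{-337676 + y{\left(111 - 262,-213 \right)}} + f{\left(-356 \right)}} = \sqrt{\frac{1}{-337676 + \left(111 - 262\right) \left(-213\right)} + 2 \left(-356\right) \left(-159 - 356\right)} = \sqrt{\frac{1}{-337676 + \left(111 - 262\right) \left(-213\right)} + 2 \left(-356\right) \left(-515\right)} = \sqrt{\frac{1}{-337676 - -32163} + 366680} = \sqrt{\frac{1}{-337676 + 32163} + 366680} = \sqrt{\frac{1}{-305513} + 366680} = \sqrt{- \frac{1}{305513} + 366680} = \sqrt{\frac{112025506839}{305513}} = \frac{\sqrt{34225248670903407}}{305513}$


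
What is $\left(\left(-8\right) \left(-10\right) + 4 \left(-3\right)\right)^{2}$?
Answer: $4624$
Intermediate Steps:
$\left(\left(-8\right) \left(-10\right) + 4 \left(-3\right)\right)^{2} = \left(80 - 12\right)^{2} = 68^{2} = 4624$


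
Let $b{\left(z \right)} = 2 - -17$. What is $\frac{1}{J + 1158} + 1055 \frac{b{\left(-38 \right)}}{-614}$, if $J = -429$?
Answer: $- \frac{14612191}{447606} \approx -32.645$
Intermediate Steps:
$b{\left(z \right)} = 19$ ($b{\left(z \right)} = 2 + 17 = 19$)
$\frac{1}{J + 1158} + 1055 \frac{b{\left(-38 \right)}}{-614} = \frac{1}{-429 + 1158} + 1055 \frac{19}{-614} = \frac{1}{729} + 1055 \cdot 19 \left(- \frac{1}{614}\right) = \frac{1}{729} + 1055 \left(- \frac{19}{614}\right) = \frac{1}{729} - \frac{20045}{614} = - \frac{14612191}{447606}$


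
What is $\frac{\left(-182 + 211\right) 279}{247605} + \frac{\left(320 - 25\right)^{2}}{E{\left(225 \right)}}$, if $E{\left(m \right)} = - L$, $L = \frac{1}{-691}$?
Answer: $\frac{4963182389822}{82535} \approx 6.0134 \cdot 10^{7}$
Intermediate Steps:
$L = - \frac{1}{691} \approx -0.0014472$
$E{\left(m \right)} = \frac{1}{691}$ ($E{\left(m \right)} = \left(-1\right) \left(- \frac{1}{691}\right) = \frac{1}{691}$)
$\frac{\left(-182 + 211\right) 279}{247605} + \frac{\left(320 - 25\right)^{2}}{E{\left(225 \right)}} = \frac{\left(-182 + 211\right) 279}{247605} + \left(320 - 25\right)^{2} \frac{1}{\frac{1}{691}} = 29 \cdot 279 \cdot \frac{1}{247605} + 295^{2} \cdot 691 = 8091 \cdot \frac{1}{247605} + 87025 \cdot 691 = \frac{2697}{82535} + 60134275 = \frac{4963182389822}{82535}$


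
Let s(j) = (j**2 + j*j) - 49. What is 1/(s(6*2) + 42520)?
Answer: 1/42759 ≈ 2.3387e-5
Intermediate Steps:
s(j) = -49 + 2*j**2 (s(j) = (j**2 + j**2) - 49 = 2*j**2 - 49 = -49 + 2*j**2)
1/(s(6*2) + 42520) = 1/((-49 + 2*(6*2)**2) + 42520) = 1/((-49 + 2*12**2) + 42520) = 1/((-49 + 2*144) + 42520) = 1/((-49 + 288) + 42520) = 1/(239 + 42520) = 1/42759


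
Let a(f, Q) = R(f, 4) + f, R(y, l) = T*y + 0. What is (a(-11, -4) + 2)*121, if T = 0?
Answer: -1089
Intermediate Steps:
R(y, l) = 0 (R(y, l) = 0*y + 0 = 0 + 0 = 0)
a(f, Q) = f (a(f, Q) = 0 + f = f)
(a(-11, -4) + 2)*121 = (-11 + 2)*121 = -9*121 = -1089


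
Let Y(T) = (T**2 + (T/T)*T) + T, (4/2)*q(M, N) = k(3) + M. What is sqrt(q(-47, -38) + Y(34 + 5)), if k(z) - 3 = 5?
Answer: 9*sqrt(78)/2 ≈ 39.743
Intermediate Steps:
k(z) = 8 (k(z) = 3 + 5 = 8)
q(M, N) = 4 + M/2 (q(M, N) = (8 + M)/2 = 4 + M/2)
Y(T) = T**2 + 2*T (Y(T) = (T**2 + 1*T) + T = (T**2 + T) + T = (T + T**2) + T = T**2 + 2*T)
sqrt(q(-47, -38) + Y(34 + 5)) = sqrt((4 + (1/2)*(-47)) + (34 + 5)*(2 + (34 + 5))) = sqrt((4 - 47/2) + 39*(2 + 39)) = sqrt(-39/2 + 39*41) = sqrt(-39/2 + 1599) = sqrt(3159/2) = 9*sqrt(78)/2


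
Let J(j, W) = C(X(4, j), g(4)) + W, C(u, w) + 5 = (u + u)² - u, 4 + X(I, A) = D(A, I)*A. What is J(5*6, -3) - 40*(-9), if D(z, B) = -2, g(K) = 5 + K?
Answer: 16800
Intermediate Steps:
X(I, A) = -4 - 2*A
C(u, w) = -5 - u + 4*u² (C(u, w) = -5 + ((u + u)² - u) = -5 + ((2*u)² - u) = -5 + (4*u² - u) = -5 + (-u + 4*u²) = -5 - u + 4*u²)
J(j, W) = -1 + W + 2*j + 4*(-4 - 2*j)² (J(j, W) = (-5 - (-4 - 2*j) + 4*(-4 - 2*j)²) + W = (-5 + (4 + 2*j) + 4*(-4 - 2*j)²) + W = (-1 + 2*j + 4*(-4 - 2*j)²) + W = -1 + W + 2*j + 4*(-4 - 2*j)²)
J(5*6, -3) - 40*(-9) = (63 - 3 + 16*(5*6)² + 66*(5*6)) - 40*(-9) = (63 - 3 + 16*30² + 66*30) + 360 = (63 - 3 + 16*900 + 1980) + 360 = (63 - 3 + 14400 + 1980) + 360 = 16440 + 360 = 16800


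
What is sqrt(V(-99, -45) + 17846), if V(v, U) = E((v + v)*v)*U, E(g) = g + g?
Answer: I*sqrt(1746334) ≈ 1321.5*I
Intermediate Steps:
E(g) = 2*g
V(v, U) = 4*U*v**2 (V(v, U) = (2*((v + v)*v))*U = (2*((2*v)*v))*U = (2*(2*v**2))*U = (4*v**2)*U = 4*U*v**2)
sqrt(V(-99, -45) + 17846) = sqrt(4*(-45)*(-99)**2 + 17846) = sqrt(4*(-45)*9801 + 17846) = sqrt(-1764180 + 17846) = sqrt(-1746334) = I*sqrt(1746334)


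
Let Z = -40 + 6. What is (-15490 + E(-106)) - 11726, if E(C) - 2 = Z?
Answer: -27248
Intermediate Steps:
Z = -34
E(C) = -32 (E(C) = 2 - 34 = -32)
(-15490 + E(-106)) - 11726 = (-15490 - 32) - 11726 = -15522 - 11726 = -27248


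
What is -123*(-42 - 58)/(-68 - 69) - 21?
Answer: -15177/137 ≈ -110.78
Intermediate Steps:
-123*(-42 - 58)/(-68 - 69) - 21 = -(-12300)/(-137) - 21 = -(-12300)*(-1)/137 - 21 = -123*100/137 - 21 = -12300/137 - 21 = -15177/137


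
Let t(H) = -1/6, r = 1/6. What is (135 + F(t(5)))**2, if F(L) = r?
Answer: 657721/36 ≈ 18270.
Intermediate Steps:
r = 1/6 ≈ 0.16667
t(H) = -1/6 (t(H) = -1*1/6 = -1/6)
F(L) = 1/6
(135 + F(t(5)))**2 = (135 + 1/6)**2 = (811/6)**2 = 657721/36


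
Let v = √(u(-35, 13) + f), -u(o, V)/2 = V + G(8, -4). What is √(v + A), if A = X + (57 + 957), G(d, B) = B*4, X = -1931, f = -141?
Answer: √(-917 + 3*I*√15) ≈ 0.1918 + 30.283*I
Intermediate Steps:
G(d, B) = 4*B
u(o, V) = 32 - 2*V (u(o, V) = -2*(V + 4*(-4)) = -2*(V - 16) = -2*(-16 + V) = 32 - 2*V)
v = 3*I*√15 (v = √((32 - 2*13) - 141) = √((32 - 26) - 141) = √(6 - 141) = √(-135) = 3*I*√15 ≈ 11.619*I)
A = -917 (A = -1931 + (57 + 957) = -1931 + 1014 = -917)
√(v + A) = √(3*I*√15 - 917) = √(-917 + 3*I*√15)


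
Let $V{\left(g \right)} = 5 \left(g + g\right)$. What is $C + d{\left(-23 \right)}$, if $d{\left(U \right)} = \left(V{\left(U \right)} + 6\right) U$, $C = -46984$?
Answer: $-41832$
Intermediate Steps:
$V{\left(g \right)} = 10 g$ ($V{\left(g \right)} = 5 \cdot 2 g = 10 g$)
$d{\left(U \right)} = U \left(6 + 10 U\right)$ ($d{\left(U \right)} = \left(10 U + 6\right) U = \left(6 + 10 U\right) U = U \left(6 + 10 U\right)$)
$C + d{\left(-23 \right)} = -46984 + 2 \left(-23\right) \left(3 + 5 \left(-23\right)\right) = -46984 + 2 \left(-23\right) \left(3 - 115\right) = -46984 + 2 \left(-23\right) \left(-112\right) = -46984 + 5152 = -41832$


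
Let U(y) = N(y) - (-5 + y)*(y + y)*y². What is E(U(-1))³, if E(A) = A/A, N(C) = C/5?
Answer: 1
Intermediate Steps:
N(C) = C/5 (N(C) = C*(⅕) = C/5)
U(y) = y/5 - 2*y³*(-5 + y) (U(y) = y/5 - (-5 + y)*(y + y)*y² = y/5 - (-5 + y)*(2*y)*y² = y/5 - 2*y*(-5 + y)*y² = y/5 - 2*y³*(-5 + y))
E(A) = 1
E(U(-1))³ = 1³ = 1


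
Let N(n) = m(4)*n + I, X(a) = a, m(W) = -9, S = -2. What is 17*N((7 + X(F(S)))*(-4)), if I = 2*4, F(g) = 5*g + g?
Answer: -2924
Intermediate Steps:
F(g) = 6*g
I = 8
N(n) = 8 - 9*n (N(n) = -9*n + 8 = 8 - 9*n)
17*N((7 + X(F(S)))*(-4)) = 17*(8 - 9*(7 + 6*(-2))*(-4)) = 17*(8 - 9*(7 - 12)*(-4)) = 17*(8 - (-45)*(-4)) = 17*(8 - 9*20) = 17*(8 - 180) = 17*(-172) = -2924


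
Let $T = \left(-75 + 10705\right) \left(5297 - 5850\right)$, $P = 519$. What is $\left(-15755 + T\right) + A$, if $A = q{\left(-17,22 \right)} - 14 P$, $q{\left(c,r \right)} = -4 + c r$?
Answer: $-5901789$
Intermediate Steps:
$T = -5878390$ ($T = 10630 \left(-553\right) = -5878390$)
$A = -7644$ ($A = \left(-4 - 374\right) - 7266 = -378 - 7266 = -7644$)
$\left(-15755 + T\right) + A = \left(-15755 - 5878390\right) - 7644 = -5894145 - 7644 = -5901789$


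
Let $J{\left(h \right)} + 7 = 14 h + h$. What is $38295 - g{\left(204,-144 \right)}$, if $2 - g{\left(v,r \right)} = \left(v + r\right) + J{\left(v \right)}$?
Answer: $41406$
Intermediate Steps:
$J{\left(h \right)} = -7 + 15 h$ ($J{\left(h \right)} = -7 + \left(14 h + h\right) = -7 + 15 h$)
$g{\left(v,r \right)} = 9 - r - 16 v$ ($g{\left(v,r \right)} = 2 - \left(\left(v + r\right) + \left(-7 + 15 v\right)\right) = 2 - \left(\left(r + v\right) + \left(-7 + 15 v\right)\right) = 2 - \left(-7 + r + 16 v\right) = 9 - r - 16 v$)
$38295 - g{\left(204,-144 \right)} = 38295 - \left(9 - -144 - 3264\right) = 38295 - \left(9 + 144 - 3264\right) = 38295 - -3111 = 38295 + 3111 = 41406$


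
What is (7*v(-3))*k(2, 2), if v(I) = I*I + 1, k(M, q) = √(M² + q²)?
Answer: 140*√2 ≈ 197.99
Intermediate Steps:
v(I) = 1 + I² (v(I) = I² + 1 = 1 + I²)
(7*v(-3))*k(2, 2) = (7*(1 + (-3)²))*√(2² + 2²) = (7*(1 + 9))*√(4 + 4) = (7*10)*√8 = 70*(2*√2) = 140*√2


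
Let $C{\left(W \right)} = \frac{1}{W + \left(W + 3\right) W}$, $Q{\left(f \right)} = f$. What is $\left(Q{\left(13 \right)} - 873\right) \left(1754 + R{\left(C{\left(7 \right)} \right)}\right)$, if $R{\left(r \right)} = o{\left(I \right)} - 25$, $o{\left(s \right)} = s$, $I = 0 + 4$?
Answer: $-1490380$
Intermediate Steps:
$I = 4$
$C{\left(W \right)} = \frac{1}{W + W \left(3 + W\right)}$ ($C{\left(W \right)} = \frac{1}{W + \left(3 + W\right) W} = \frac{1}{W + W \left(3 + W\right)}$)
$R{\left(r \right)} = -21$ ($R{\left(r \right)} = 4 - 25 = -21$)
$\left(Q{\left(13 \right)} - 873\right) \left(1754 + R{\left(C{\left(7 \right)} \right)}\right) = \left(13 - 873\right) \left(1754 - 21\right) = \left(-860\right) 1733 = -1490380$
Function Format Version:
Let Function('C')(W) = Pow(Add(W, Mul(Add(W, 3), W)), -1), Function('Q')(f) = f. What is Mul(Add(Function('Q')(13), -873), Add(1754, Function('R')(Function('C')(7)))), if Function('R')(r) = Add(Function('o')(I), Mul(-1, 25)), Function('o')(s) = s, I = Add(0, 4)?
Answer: -1490380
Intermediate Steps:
I = 4
Function('C')(W) = Pow(Add(W, Mul(W, Add(3, W))), -1) (Function('C')(W) = Pow(Add(W, Mul(Add(3, W), W)), -1) = Pow(Add(W, Mul(W, Add(3, W))), -1))
Function('R')(r) = -21 (Function('R')(r) = Add(4, Mul(-1, 25)) = Add(4, -25) = -21)
Mul(Add(Function('Q')(13), -873), Add(1754, Function('R')(Function('C')(7)))) = Mul(Add(13, -873), Add(1754, -21)) = Mul(-860, 1733) = -1490380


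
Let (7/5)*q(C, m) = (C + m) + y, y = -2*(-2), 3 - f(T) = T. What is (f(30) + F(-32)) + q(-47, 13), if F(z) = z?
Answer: -563/7 ≈ -80.429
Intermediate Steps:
f(T) = 3 - T
y = 4
q(C, m) = 20/7 + 5*C/7 + 5*m/7 (q(C, m) = 5*((C + m) + 4)/7 = 5*(4 + C + m)/7 = 20/7 + 5*C/7 + 5*m/7)
(f(30) + F(-32)) + q(-47, 13) = ((3 - 1*30) - 32) + (20/7 + (5/7)*(-47) + (5/7)*13) = ((3 - 30) - 32) + (20/7 - 235/7 + 65/7) = (-27 - 32) - 150/7 = -59 - 150/7 = -563/7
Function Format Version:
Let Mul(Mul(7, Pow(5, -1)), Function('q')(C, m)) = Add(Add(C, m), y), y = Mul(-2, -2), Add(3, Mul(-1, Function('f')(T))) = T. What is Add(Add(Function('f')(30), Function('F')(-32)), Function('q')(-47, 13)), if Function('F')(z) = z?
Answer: Rational(-563, 7) ≈ -80.429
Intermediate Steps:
Function('f')(T) = Add(3, Mul(-1, T))
y = 4
Function('q')(C, m) = Add(Rational(20, 7), Mul(Rational(5, 7), C), Mul(Rational(5, 7), m)) (Function('q')(C, m) = Mul(Rational(5, 7), Add(Add(C, m), 4)) = Mul(Rational(5, 7), Add(4, C, m)) = Add(Rational(20, 7), Mul(Rational(5, 7), C), Mul(Rational(5, 7), m)))
Add(Add(Function('f')(30), Function('F')(-32)), Function('q')(-47, 13)) = Add(Add(Add(3, Mul(-1, 30)), -32), Add(Rational(20, 7), Mul(Rational(5, 7), -47), Mul(Rational(5, 7), 13))) = Add(Add(Add(3, -30), -32), Add(Rational(20, 7), Rational(-235, 7), Rational(65, 7))) = Add(Add(-27, -32), Rational(-150, 7)) = Add(-59, Rational(-150, 7)) = Rational(-563, 7)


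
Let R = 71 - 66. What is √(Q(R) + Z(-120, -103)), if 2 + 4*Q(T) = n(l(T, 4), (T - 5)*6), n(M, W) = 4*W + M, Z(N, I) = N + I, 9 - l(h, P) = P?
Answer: I*√889/2 ≈ 14.908*I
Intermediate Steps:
l(h, P) = 9 - P
Z(N, I) = I + N
R = 5
n(M, W) = M + 4*W
Q(T) = -117/4 + 6*T (Q(T) = -½ + ((9 - 1*4) + 4*((T - 5)*6))/4 = -½ + ((9 - 4) + 4*((-5 + T)*6))/4 = -½ + (5 + 4*(-30 + 6*T))/4 = -½ + (5 + (-120 + 24*T))/4 = -½ + (-115 + 24*T)/4 = -½ + (-115/4 + 6*T) = -117/4 + 6*T)
√(Q(R) + Z(-120, -103)) = √((-117/4 + 6*5) + (-103 - 120)) = √((-117/4 + 30) - 223) = √(¾ - 223) = √(-889/4) = I*√889/2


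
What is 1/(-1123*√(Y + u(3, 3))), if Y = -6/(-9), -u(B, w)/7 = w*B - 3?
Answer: I*√93/69626 ≈ 0.00013851*I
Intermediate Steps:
u(B, w) = 21 - 7*B*w (u(B, w) = -7*(w*B - 3) = -7*(B*w - 3) = -7*(-3 + B*w) = 21 - 7*B*w)
Y = ⅔ (Y = -6*(-⅑) = ⅔ ≈ 0.66667)
1/(-1123*√(Y + u(3, 3))) = 1/(-1123*√(⅔ + (21 - 7*3*3))) = 1/(-1123*√(⅔ + (21 - 63))) = 1/(-1123*√(⅔ - 42)) = 1/(-2246*I*√93/3) = I*√93/69626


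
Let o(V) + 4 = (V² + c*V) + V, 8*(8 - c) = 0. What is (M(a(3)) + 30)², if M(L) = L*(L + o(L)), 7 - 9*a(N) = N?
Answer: 487438084/531441 ≈ 917.20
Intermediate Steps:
c = 8 (c = 8 - ⅛*0 = 8 + 0 = 8)
a(N) = 7/9 - N/9
o(V) = -4 + V² + 9*V (o(V) = -4 + ((V² + 8*V) + V) = -4 + (V² + 9*V) = -4 + V² + 9*V)
M(L) = L*(-4 + L² + 10*L) (M(L) = L*(L + (-4 + L² + 9*L)) = L*(-4 + L² + 10*L))
(M(a(3)) + 30)² = ((7/9 - ⅑*3)*(-4 + (7/9 - ⅑*3)² + 10*(7/9 - ⅑*3)) + 30)² = ((7/9 - ⅓)*(-4 + (7/9 - ⅓)² + 10*(7/9 - ⅓)) + 30)² = (4*(-4 + (4/9)² + 10*(4/9))/9 + 30)² = (4*(-4 + 16/81 + 40/9)/9 + 30)² = ((4/9)*(52/81) + 30)² = (208/729 + 30)² = (22078/729)² = 487438084/531441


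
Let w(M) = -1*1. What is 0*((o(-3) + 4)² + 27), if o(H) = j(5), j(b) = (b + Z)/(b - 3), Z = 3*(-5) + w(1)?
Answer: 0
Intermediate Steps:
w(M) = -1
Z = -16 (Z = 3*(-5) - 1 = -15 - 1 = -16)
j(b) = (-16 + b)/(-3 + b) (j(b) = (b - 16)/(b - 3) = (-16 + b)/(-3 + b))
o(H) = -11/2 (o(H) = (-16 + 5)/(-3 + 5) = -11/2)
0*((o(-3) + 4)² + 27) = 0*((-11/2 + 4)² + 27) = 0*((-3/2)² + 27) = 0*(9/4 + 27) = 0*(117/4) = 0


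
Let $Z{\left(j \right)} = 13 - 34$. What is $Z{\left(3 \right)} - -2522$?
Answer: $2501$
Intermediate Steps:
$Z{\left(j \right)} = -21$
$Z{\left(3 \right)} - -2522 = -21 - -2522 = -21 + 2522 = 2501$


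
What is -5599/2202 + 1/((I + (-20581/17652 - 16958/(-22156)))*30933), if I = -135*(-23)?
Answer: -5841452633379561521/2297352875759663190 ≈ -2.5427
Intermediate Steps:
I = 3105
-5599/2202 + 1/((I + (-20581/17652 - 16958/(-22156)))*30933) = -5599/2202 + 1/((3105 + (-20581/17652 - 16958/(-22156)))*30933) = -5599*1/2202 + (1/30933)/(3105 + (-20581*1/17652 - 16958*(-1/22156))) = -5599/2202 + (1/30933)/(3105 + (-20581/17652 + 8479/11078)) = -5599/2202 + (1/30933)/(3105 - 39162505/97774428) = -5599/2202 + (1/30933)/(303550436435/97774428) = -5599/2202 + (97774428/303550436435)*(1/30933) = -5599/2202 + 32591476/3129908550081285 = -5841452633379561521/2297352875759663190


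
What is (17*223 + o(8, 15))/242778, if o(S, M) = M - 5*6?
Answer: 1888/121389 ≈ 0.015553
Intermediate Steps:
o(S, M) = -30 + M (o(S, M) = M - 30 = -30 + M)
(17*223 + o(8, 15))/242778 = (17*223 + (-30 + 15))/242778 = (3791 - 15)*(1/242778) = 3776*(1/242778) = 1888/121389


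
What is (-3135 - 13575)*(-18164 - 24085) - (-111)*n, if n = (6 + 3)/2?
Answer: 1411962579/2 ≈ 7.0598e+8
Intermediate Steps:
n = 9/2 (n = (½)*9 = 9/2 ≈ 4.5000)
(-3135 - 13575)*(-18164 - 24085) - (-111)*n = (-3135 - 13575)*(-18164 - 24085) - (-111)*9/2 = -16710*(-42249) - 1*(-999/2) = 705980790 + 999/2 = 1411962579/2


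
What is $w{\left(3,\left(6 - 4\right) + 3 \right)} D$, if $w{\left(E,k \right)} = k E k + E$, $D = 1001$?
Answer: $78078$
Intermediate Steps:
$w{\left(E,k \right)} = E + E k^{2}$ ($w{\left(E,k \right)} = E k k + E = E k^{2} + E = E + E k^{2}$)
$w{\left(3,\left(6 - 4\right) + 3 \right)} D = 3 \left(1 + \left(\left(6 - 4\right) + 3\right)^{2}\right) 1001 = 3 \left(1 + \left(2 + 3\right)^{2}\right) 1001 = 3 \left(1 + 5^{2}\right) 1001 = 3 \left(1 + 25\right) 1001 = 3 \cdot 26 \cdot 1001 = 78 \cdot 1001 = 78078$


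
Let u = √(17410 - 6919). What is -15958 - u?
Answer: -15958 - √10491 ≈ -16060.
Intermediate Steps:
u = √10491 ≈ 102.43
-15958 - u = -15958 - √10491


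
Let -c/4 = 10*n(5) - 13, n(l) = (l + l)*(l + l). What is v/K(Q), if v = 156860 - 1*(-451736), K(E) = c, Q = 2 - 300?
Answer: -152149/987 ≈ -154.15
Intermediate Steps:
n(l) = 4*l² (n(l) = (2*l)*(2*l) = 4*l²)
Q = -298
c = -3948 (c = -4*(10*(4*5²) - 13) = -4*(10*(4*25) - 13) = -4*(10*100 - 13) = -4*(1000 - 13) = -4*987 = -3948)
K(E) = -3948
v = 608596 (v = 156860 + 451736 = 608596)
v/K(Q) = 608596/(-3948) = 608596*(-1/3948) = -152149/987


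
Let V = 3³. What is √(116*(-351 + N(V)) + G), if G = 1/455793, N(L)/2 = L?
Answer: I*√42350938233195/35061 ≈ 185.61*I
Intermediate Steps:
V = 27
N(L) = 2*L
G = 1/455793 ≈ 2.1940e-6
√(116*(-351 + N(V)) + G) = √(116*(-351 + 2*27) + 1/455793) = √(116*(-351 + 54) + 1/455793) = √(116*(-297) + 1/455793) = √(-34452 + 1/455793) = √(-15702980435/455793) = I*√42350938233195/35061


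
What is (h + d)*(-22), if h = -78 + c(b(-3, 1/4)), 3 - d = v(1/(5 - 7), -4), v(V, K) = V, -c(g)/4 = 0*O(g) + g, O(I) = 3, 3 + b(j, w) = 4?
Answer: 1727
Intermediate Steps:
b(j, w) = 1 (b(j, w) = -3 + 4 = 1)
c(g) = -4*g (c(g) = -4*(0*3 + g) = -4*(0 + g) = -4*g)
d = 7/2 (d = 3 - 1/(5 - 7) = 3 - 1/(-2) = 3 - 1*(-½) = 3 + ½ = 7/2 ≈ 3.5000)
h = -82 (h = -78 - 4*1 = -78 - 4 = -82)
(h + d)*(-22) = (-82 + 7/2)*(-22) = -157/2*(-22) = 1727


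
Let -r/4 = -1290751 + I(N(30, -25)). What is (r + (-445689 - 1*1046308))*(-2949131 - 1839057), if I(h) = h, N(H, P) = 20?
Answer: -17577088610276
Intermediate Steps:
r = 5162924 (r = -4*(-1290751 + 20) = -4*(-1290731) = 5162924)
(r + (-445689 - 1*1046308))*(-2949131 - 1839057) = (5162924 + (-445689 - 1*1046308))*(-2949131 - 1839057) = (5162924 + (-445689 - 1046308))*(-4788188) = (5162924 - 1491997)*(-4788188) = 3670927*(-4788188) = -17577088610276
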